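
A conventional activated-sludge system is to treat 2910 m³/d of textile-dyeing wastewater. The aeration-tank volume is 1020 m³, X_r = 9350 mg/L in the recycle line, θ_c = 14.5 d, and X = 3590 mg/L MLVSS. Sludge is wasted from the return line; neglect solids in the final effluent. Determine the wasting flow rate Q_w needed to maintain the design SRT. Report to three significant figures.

θ_c = V·X/(Q_w·X_r) when wasting from the recycle, so Q_w = V·X/(θ_c·X_r) = 1020 × 3590 / (14.5 × 9350) = 27.01 m³/d.

Q_w ≈ 27.0 m³/d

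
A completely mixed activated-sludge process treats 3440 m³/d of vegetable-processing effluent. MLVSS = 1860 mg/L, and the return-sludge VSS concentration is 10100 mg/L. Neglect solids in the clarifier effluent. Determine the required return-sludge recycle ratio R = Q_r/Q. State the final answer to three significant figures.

R ≈ 0.226

Mass balance around the secondary clarifier (neglecting effluent solids): R = X / (X_r − X) = 1860 / (10100 − 1860) = 0.2257.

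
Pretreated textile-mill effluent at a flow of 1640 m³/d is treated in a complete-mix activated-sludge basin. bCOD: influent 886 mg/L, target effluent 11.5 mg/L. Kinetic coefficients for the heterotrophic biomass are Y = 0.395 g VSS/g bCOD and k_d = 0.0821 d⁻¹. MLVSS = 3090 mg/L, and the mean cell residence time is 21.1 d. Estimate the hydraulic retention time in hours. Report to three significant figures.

From the SRT design equation V = Y Q (S₀−S) θ_c / [X (1 + k_d θ_c)] = 0.395 × 1640 × (886 − 11.5) × 21.1 / [3090 × (1 + 0.0821 × 21.1)] = 1.2×10^7 / 8443 = 1416 m³.
HRT = V/Q = 1416 m³ / 1640 m³·d⁻¹ = 0.8633 d × 24 = 20.72 h.

τ ≈ 20.7 h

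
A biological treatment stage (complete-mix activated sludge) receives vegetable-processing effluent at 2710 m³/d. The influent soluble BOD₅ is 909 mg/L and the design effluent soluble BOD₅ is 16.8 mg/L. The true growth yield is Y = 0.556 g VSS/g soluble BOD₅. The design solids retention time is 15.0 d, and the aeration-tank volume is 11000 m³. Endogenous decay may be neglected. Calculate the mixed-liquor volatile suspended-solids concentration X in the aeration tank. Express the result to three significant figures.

Without decay, X = Y Q (S₀−S) θ_c / V = 0.556 × 2710 × (909 − 16.8) × 15.0 / 11000 = 1833 mg/L.

X ≈ 1830 mg/L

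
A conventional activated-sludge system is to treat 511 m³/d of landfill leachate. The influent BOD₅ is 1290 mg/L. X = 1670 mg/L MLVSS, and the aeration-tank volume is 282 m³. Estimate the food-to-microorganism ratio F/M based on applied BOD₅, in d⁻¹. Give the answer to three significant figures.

F/M = applied load / biomass = Q·S₀/(V·X) = 511 × 1290 / (282.0 × 1670) = 1.400 d⁻¹.

F/M ≈ 1.40 d⁻¹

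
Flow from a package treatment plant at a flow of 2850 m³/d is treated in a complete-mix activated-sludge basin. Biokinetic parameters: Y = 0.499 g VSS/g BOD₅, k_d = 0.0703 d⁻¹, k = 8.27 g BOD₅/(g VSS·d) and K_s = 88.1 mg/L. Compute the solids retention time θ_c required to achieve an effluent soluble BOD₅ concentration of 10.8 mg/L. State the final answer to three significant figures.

Specific growth rate at S = 10.8 mg/L: μ = YkS/(K_s+S) = 0.499·8.27·10.8/(88.1+10.8) = 0.4506 d⁻¹.
Then 1/θ_c = μ − k_d = 0.4506 − 0.0703 = 0.3803 d⁻¹, giving θ_c = 2.629 d.

θ_c ≈ 2.63 d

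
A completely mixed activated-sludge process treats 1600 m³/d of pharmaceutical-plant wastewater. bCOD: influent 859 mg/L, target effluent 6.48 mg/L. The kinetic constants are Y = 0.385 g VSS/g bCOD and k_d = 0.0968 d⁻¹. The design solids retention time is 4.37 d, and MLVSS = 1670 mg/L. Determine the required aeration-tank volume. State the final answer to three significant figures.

Rearranging the biomass balance for a CMAS with decay, V = Y·Q·ΔS·θ_c / [X·(1+k_d θ_c)] = 0.385 × 1600 × (859 − 6.48) × 4.37 / [1670 × (1 + 0.0968 × 4.37)] = 2.29×10^6 / 2376 = 965.7 m³.

V ≈ 966 m³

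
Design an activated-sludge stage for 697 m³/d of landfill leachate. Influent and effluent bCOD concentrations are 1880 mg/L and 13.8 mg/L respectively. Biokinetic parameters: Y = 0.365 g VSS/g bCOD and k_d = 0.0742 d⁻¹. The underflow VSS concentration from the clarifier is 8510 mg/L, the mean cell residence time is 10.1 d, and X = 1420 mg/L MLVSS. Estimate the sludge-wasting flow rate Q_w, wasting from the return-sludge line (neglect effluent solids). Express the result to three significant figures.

Q_w ≈ 31.9 m³/d

Steady-state biomass mass balance: V·X·(1 + k_d·θ_c) = Y·Q·(S₀ − S)·θ_c, so V = 0.365 × 697 × (1880 − 13.8) × 10.1 / [1420 × (1 + 0.0742 × 10.1)] = 4.8×10^6 / 2484 = 1930 m³.
Q_w = (V·X)/(θ_c X_r) = 1930 × 1420 / (10.1 × 8510) = 31.89 m³/d.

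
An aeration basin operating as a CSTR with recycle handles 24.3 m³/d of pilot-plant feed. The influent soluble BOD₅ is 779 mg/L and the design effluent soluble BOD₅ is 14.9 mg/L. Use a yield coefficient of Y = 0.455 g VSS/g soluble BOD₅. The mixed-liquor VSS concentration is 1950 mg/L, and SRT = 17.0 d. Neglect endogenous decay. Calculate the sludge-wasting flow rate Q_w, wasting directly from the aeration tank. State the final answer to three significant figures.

Q_w ≈ 4.33 m³/d

Biomass mass balance (decay neglected): V·X = Y·Q·(S₀ − S)·θ_c, so V = 0.455 × 24.3 × (779 − 14.9) × 17.0 / 1950 = 73.65 m³.
Wasting from the aeration tank: Q_w = V / θ_c = 73.65 / 17.0 = 4.332 m³/d.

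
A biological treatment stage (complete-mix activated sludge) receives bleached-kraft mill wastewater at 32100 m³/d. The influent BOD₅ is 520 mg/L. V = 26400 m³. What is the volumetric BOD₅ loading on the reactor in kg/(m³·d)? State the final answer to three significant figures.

L_v ≈ 0.632 kg BOD₅/(m³·d)

L_v = Q S₀ / V = 32100 × 520 × 10⁻³ / 26400 = 0.6323 kg/(m³·d).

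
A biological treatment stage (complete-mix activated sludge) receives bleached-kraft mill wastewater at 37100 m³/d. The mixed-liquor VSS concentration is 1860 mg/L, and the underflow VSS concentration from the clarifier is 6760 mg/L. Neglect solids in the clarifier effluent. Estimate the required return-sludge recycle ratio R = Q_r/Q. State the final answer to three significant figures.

Mass balance around the secondary clarifier (neglecting effluent solids): R = X / (X_r − X) = 1860 / (6760 − 1860) = 0.3796.

R ≈ 0.380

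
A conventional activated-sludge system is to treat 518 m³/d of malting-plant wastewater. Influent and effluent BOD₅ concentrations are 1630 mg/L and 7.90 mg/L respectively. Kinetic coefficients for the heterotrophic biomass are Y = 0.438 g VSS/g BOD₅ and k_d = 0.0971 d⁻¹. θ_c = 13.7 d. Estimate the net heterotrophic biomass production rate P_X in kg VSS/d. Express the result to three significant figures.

Correct the yield for decay: Y_obs = Y/(1 + k_d θ_c) = 0.438 / (1 + 0.0971 × 13.7) = 0.438 / 2.330 = 0.1880.
Mass of BOD₅ removed per day: Q(S₀ − S) = 518 × 1622 g/m³ = 840.2 kg/d.
Net biomass production P_X = Y_obs × Q·(S₀ − S) = 0.1880 × 840.2 = 157.9 kg VSS/d.

P_X ≈ 158 kg VSS/d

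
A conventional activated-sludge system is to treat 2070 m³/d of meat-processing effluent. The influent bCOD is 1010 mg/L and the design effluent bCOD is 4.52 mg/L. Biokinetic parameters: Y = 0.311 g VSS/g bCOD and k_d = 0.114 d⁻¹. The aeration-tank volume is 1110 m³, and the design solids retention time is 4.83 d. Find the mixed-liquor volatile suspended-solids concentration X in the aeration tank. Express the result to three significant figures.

X ≈ 1820 mg/L

From V·X·(1 + k_d·θ_c) = Y·Q·(S₀ − S)·θ_c: X = 0.311 × 2070 × (1010 − 4.52) × 4.83 / [1110 × (1 + 0.114 × 4.83)] = 1816 mg/L.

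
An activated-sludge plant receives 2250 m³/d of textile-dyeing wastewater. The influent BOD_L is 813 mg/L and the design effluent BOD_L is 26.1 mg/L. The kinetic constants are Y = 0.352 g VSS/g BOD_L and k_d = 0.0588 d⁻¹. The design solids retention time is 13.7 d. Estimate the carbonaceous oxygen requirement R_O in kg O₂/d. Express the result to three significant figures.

The observed yield is Y_obs = Y/(1 + k_d·θ_c) = 0.352 / (1 + 0.0588 × 13.7) = 0.352 / 1.806 = 0.1950 g VSS per g BOD_L removed.
Substrate removed = Q·(S₀ − S) = 2250 m³/d × (813 − 26.1) g/m³ = 1.77×10^6 g/d = 1771 kg/d.
P_X = Y_obs·Q·(S₀ − S) = 0.1950 × 1771 = 345.2 kg VSS/d.
R_O = Q·(S₀ − S) − 1.42·P_X = 1771 − 1.42 × 345.2 = 1280 kg O₂/d.

R_O ≈ 1280 kg O₂/d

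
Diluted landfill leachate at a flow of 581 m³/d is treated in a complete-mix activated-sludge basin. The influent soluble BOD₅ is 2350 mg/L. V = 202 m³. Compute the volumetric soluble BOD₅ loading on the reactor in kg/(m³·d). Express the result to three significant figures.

L_v = Q S₀ / V = 581 × 2350 × 10⁻³ / 202.0 = 6.759 kg/(m³·d).

L_v ≈ 6.76 kg soluble BOD₅/(m³·d)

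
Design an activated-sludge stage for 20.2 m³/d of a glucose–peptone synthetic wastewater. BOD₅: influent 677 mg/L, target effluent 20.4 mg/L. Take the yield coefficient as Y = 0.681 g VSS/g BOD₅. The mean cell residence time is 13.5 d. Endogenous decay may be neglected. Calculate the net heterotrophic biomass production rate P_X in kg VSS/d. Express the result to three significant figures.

P_X ≈ 9.03 kg VSS/d

No decay correction is needed, so Y_obs = Y = 0.681.
Mass of BOD₅ removed per day: Q(S₀ − S) = 20.2 × 656.6 g/m³ = 13.26 kg/d.
Biomass produced: P_X = Y_obs·Q·ΔS = 0.6810 × 13.26 ≈ 9.032 kg VSS/d.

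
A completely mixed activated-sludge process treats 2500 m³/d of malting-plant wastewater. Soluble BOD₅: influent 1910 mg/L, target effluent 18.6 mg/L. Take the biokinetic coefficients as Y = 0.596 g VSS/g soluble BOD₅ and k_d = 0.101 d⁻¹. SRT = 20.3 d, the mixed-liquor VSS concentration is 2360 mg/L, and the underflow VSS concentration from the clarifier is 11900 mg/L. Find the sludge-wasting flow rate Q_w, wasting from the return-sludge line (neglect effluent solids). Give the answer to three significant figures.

From the SRT design equation V = Y Q (S₀−S) θ_c / [X (1 + k_d θ_c)] = 0.596 × 2500 × (1910 − 18.6) × 20.3 / [2360 × (1 + 0.101 × 20.3)] = 5.72×10^7 / 7199 = 7947 m³.
Wasting from the return line (neglecting effluent solids): Q_w = V·X / (θ_c·X_r) = 7947 × 2360 / (20.3 × 11900) = 77.64 m³/d.

Q_w ≈ 77.6 m³/d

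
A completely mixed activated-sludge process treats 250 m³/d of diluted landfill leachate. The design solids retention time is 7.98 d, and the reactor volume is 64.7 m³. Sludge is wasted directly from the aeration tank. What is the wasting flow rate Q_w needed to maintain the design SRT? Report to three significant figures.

Wasting from the aeration tank: Q_w = V / θ_c = 64.70 / 7.98 = 8.108 m³/d.

Q_w ≈ 8.11 m³/d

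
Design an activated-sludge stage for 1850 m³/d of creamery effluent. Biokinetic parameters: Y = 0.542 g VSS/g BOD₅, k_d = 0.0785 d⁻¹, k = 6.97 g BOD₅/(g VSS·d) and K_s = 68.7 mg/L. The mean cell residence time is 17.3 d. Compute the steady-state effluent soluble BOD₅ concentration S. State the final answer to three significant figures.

S ≈ 2.57 mg/L

Effluent substrate depends only on kinetics and SRT: S = K_s(1 + k_d θ_c) / [θ_c(Yk − k_d) − 1] = 68.7 × (1 + 0.0785 × 17.3) / [17.3 × (0.542 × 6.97 − 0.0785) − 1] = 162.0 / 63.00 = 2.572 mg/L.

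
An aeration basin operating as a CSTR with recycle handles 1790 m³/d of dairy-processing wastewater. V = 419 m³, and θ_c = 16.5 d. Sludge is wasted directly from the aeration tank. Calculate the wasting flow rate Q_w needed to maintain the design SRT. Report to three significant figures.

Wasting from the aeration tank: Q_w = V / θ_c = 419.0 / 16.5 = 25.39 m³/d.

Q_w ≈ 25.4 m³/d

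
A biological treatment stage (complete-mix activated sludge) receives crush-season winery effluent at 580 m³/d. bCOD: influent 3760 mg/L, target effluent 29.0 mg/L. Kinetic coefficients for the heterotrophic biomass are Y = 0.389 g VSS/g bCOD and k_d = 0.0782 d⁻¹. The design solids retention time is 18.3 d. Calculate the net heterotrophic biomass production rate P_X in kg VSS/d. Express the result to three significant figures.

Y_obs = Y / (1 + k_d θ_c) = 0.389 / (1 + 0.0782 × 18.3) = 0.389 / 2.431 = 0.1600.
Q·(S₀ − S) = 580 × (3760 − 29.0) × 10⁻³ = 2164 kg/d removed.
P_X = Y_obs · Q(S₀ − S) = 0.1600 × 2164 = 346.3 kg VSS/d.

P_X ≈ 346 kg VSS/d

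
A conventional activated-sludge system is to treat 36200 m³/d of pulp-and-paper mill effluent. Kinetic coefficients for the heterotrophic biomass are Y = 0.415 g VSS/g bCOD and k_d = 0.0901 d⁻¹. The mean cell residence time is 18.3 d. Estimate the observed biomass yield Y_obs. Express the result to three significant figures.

Y_obs ≈ 0.157 g VSS/g bCOD

Y_obs = Y / (1 + k_d θ_c) = 0.415 / (1 + 0.0901 × 18.3) = 0.415 / 2.649 = 0.1567.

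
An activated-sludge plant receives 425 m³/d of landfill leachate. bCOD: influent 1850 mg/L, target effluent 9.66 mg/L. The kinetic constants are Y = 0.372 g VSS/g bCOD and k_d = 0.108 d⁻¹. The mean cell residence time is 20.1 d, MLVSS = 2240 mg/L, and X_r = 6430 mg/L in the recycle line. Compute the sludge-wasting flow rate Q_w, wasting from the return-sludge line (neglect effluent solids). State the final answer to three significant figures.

Steady-state biomass mass balance: V·X·(1 + k_d·θ_c) = Y·Q·(S₀ − S)·θ_c, so V = 0.372 × 425 × (1850 − 9.66) × 20.1 / [2240 × (1 + 0.108 × 20.1)] = 5.85×10^6 / 7103 = 823.4 m³.
Wasting from the return line (neglecting effluent solids): Q_w = V·X / (θ_c·X_r) = 823.4 × 2240 / (20.1 × 6430) = 14.27 m³/d.

Q_w ≈ 14.3 m³/d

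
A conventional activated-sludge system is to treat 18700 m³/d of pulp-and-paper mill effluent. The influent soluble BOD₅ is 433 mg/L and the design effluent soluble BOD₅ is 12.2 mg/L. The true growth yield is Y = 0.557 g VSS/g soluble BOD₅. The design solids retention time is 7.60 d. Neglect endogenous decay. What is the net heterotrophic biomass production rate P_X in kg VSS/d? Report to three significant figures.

No decay correction is needed, so Y_obs = Y = 0.557.
Mass of soluble BOD₅ removed per day: Q(S₀ − S) = 18700 × 420.8 g/m³ = 7869 kg/d.
Biomass produced: P_X = Y_obs·Q·ΔS = 0.5570 × 7869 ≈ 4383 kg VSS/d.

P_X ≈ 4380 kg VSS/d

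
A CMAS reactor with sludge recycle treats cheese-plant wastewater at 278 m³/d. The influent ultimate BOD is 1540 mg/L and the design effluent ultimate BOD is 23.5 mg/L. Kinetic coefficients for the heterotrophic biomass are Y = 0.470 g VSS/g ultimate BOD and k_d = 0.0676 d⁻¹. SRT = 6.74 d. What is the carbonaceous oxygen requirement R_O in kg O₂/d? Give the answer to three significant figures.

The observed yield is Y_obs = Y/(1 + k_d·θ_c) = 0.470 / (1 + 0.0676 × 6.74) = 0.470 / 1.456 = 0.3229 g VSS per g ultimate BOD removed.
Mass of ultimate BOD removed per day: Q(S₀ − S) = 278 × 1516 g/m³ = 421.6 kg/d.
Biomass synthesised: P_X = Y_obs × 421.6 = 136.1 kg VSS/d.
R_O = Q·ΔS − 1.42 P_X = 421.6 − 193.3 = 228.3 kg O₂/d.

R_O ≈ 228 kg O₂/d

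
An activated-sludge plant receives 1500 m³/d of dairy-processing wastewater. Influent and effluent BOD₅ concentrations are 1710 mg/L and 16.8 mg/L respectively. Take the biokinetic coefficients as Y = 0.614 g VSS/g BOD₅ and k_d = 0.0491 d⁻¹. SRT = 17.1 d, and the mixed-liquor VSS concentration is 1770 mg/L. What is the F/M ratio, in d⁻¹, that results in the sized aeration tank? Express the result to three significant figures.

Steady-state biomass mass balance: V·X·(1 + k_d·θ_c) = Y·Q·(S₀ − S)·θ_c, so V = 0.614 × 1500 × (1710 − 16.8) × 17.1 / [1770 × (1 + 0.0491 × 17.1)] = 2.67×10^7 / 3256 = 8190 m³.
F/M = Q·S₀ / (V·X) = 1500 × 1710 / (8190 × 1770) = 0.1769 g BOD₅·(g VSS·d)⁻¹.

F/M ≈ 0.177 d⁻¹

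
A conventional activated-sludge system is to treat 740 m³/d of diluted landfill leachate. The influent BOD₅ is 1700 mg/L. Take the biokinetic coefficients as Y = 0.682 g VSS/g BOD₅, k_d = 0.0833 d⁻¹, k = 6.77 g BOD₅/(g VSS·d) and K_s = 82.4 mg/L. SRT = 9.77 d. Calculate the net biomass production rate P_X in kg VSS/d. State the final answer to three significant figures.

P_X ≈ 472 kg VSS/d

From the Monod/SRT balance for a CMAS, S = K_s·(1+k_d θ_c)/[θ_c·(Y k − k_d) − 1] = 82.4 × (1 + 0.0833 × 9.77) / [9.77 × (0.682 × 6.77 − 0.0833) − 1] = 149.5 / 43.30 = 3.452 mg/L.
Observed yield with endogenous decay: Y_obs = Y / (1 + k_d·θ_c) = 0.682 / (1 + 0.0833 × 9.77) = 0.682 / 1.814 = 0.3760 g VSS/g BOD₅.
Substrate removed = Q·(S₀ − S) = 740 m³/d × (1700 − 3.45) g/m³ = 1.26×10^6 g/d = 1255 kg/d.
So the net sludge growth is P_X = 0.3760 × 1255 = 472.0 kg VSS/d.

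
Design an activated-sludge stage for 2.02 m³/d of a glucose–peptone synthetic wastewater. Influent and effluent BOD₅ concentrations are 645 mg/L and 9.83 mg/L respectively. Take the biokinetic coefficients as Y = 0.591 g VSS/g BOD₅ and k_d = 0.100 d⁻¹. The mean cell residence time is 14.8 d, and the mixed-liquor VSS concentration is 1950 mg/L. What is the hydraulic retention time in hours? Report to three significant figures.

Steady-state biomass mass balance: V·X·(1 + k_d·θ_c) = Y·Q·(S₀ − S)·θ_c, so V = 0.591 × 2.02 × (645 − 9.83) × 14.8 / [1950 × (1 + 0.100 × 14.8)] = 1.12×10^4 / 4836 = 2.321 m³.
Hydraulic retention time τ = V/Q = 2.321 / 2.02 = 1.149 d = 27.57 h.

τ ≈ 27.6 h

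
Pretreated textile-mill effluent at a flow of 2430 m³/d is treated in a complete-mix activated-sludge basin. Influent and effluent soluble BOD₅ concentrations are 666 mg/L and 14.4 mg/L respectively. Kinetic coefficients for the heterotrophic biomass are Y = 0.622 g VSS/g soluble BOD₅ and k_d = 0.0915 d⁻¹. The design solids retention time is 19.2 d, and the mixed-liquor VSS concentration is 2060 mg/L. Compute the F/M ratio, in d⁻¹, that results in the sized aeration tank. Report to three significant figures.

Steady-state biomass mass balance: V·X·(1 + k_d·θ_c) = Y·Q·(S₀ − S)·θ_c, so V = 0.622 × 2430 × (666 − 14.4) × 19.2 / [2060 × (1 + 0.0915 × 19.2)] = 1.89×10^7 / 5679 = 3330 m³.
Food-to-microorganism ratio F/M = Q S₀ / (V X) = 2430 × 666 / (3330 × 2060) = 0.2359 d⁻¹.

F/M ≈ 0.236 d⁻¹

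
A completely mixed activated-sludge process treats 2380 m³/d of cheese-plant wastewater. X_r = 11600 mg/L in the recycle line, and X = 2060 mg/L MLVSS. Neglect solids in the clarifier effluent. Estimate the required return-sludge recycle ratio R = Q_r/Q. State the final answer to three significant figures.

Solids balance on the clarifier gives (1+R)X = R·X_r, so R = X/(X_r − X) = 2060 / (11600 − 2060) = 0.2159.

R ≈ 0.216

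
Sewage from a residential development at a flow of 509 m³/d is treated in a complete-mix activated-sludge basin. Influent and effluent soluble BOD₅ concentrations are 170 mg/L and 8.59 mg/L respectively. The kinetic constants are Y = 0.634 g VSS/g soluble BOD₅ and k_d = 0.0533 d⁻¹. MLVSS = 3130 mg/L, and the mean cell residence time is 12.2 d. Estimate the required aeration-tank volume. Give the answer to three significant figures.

V ≈ 123 m³

Rearranging the biomass balance for a CMAS with decay, V = Y·Q·ΔS·θ_c / [X·(1+k_d θ_c)] = 0.634 × 509 × (170 − 8.59) × 12.2 / [3130 × (1 + 0.0533 × 12.2)] = 6.35×10^5 / 5165 = 123.0 m³.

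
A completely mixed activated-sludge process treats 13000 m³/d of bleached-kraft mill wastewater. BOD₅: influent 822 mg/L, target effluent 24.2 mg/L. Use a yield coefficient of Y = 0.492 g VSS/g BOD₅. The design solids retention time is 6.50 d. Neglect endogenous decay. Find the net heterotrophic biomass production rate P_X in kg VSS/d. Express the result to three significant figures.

P_X ≈ 5100 kg VSS/d

No decay correction is needed, so Y_obs = Y = 0.492.
Q·(S₀ − S) = 13000 × (822 − 24.2) × 10⁻³ = 10371 kg/d removed.
Net biomass production P_X = Y_obs × Q·(S₀ − S) = 0.4920 × 10371 = 5103 kg VSS/d.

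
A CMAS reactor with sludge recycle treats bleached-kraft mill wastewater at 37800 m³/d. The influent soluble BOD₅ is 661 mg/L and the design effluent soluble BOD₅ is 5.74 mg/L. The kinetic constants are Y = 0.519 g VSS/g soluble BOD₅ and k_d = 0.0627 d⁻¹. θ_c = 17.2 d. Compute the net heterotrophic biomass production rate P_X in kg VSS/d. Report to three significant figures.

P_X ≈ 6180 kg VSS/d

Correct the yield for decay: Y_obs = Y/(1 + k_d θ_c) = 0.519 / (1 + 0.0627 × 17.2) = 0.519 / 2.078 = 0.2497.
Substrate removed = Q·(S₀ − S) = 37800 m³/d × (661 − 5.74) g/m³ = 2.48×10^7 g/d = 24769 kg/d.
P_X = Y_obs · Q(S₀ − S) = 0.2497 × 24769 = 6185 kg VSS/d.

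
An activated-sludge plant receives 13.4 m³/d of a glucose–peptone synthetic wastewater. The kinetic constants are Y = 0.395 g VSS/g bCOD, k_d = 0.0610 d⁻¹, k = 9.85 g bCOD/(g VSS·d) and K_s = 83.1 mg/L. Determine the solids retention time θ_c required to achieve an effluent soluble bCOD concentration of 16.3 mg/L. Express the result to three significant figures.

θ_c ≈ 1.73 d

At the target effluent, Y k S/(K_s+S) = 0.395×9.85×16.3/99.40 = 0.6380 d⁻¹.
1/θ_c = 0.6380 − 0.0610 = 0.5770 d⁻¹, so θ_c = 1.733 d.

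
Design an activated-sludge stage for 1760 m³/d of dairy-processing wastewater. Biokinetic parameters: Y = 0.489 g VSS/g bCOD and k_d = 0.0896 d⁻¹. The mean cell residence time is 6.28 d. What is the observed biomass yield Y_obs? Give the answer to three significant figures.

The observed yield is Y_obs = Y/(1 + k_d·θ_c) = 0.489 / (1 + 0.0896 × 6.28) = 0.489 / 1.563 = 0.3129 g VSS per g bCOD removed.

Y_obs ≈ 0.313 g VSS/g bCOD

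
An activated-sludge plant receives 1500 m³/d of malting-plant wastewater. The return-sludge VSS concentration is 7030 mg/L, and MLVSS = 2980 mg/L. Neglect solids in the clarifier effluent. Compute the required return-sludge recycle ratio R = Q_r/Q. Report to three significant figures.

Solids balance on the clarifier gives (1+R)X = R·X_r, so R = X/(X_r − X) = 2980 / (7030 − 2980) = 0.7358.

R ≈ 0.736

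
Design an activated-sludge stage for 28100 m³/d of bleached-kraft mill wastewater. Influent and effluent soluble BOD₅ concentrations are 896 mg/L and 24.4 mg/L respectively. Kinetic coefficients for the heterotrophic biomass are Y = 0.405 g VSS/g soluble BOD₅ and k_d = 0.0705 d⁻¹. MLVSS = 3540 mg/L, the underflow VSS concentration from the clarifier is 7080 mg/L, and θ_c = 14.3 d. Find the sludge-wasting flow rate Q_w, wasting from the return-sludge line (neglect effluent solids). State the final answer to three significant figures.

Rearranging the biomass balance for a CMAS with decay, V = Y·Q·ΔS·θ_c / [X·(1+k_d θ_c)] = 0.405 × 28100 × (896 − 24.4) × 14.3 / [3540 × (1 + 0.0705 × 14.3)] = 1.42×10^8 / 7109 = 19953 m³.
Wasting from the return line (neglecting effluent solids): Q_w = V·X / (θ_c·X_r) = 19953 × 3540 / (14.3 × 7080) = 697.7 m³/d.

Q_w ≈ 698 m³/d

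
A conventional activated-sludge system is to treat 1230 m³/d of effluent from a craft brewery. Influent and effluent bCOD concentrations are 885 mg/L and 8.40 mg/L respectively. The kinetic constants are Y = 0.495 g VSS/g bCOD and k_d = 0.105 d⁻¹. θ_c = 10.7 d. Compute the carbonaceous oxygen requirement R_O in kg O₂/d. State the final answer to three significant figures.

The observed yield is Y_obs = Y/(1 + k_d·θ_c) = 0.495 / (1 + 0.105 × 10.7) = 0.495 / 2.123 = 0.2331 g VSS per g bCOD removed.
Q·(S₀ − S) = 1230 × (885 − 8.40) × 10⁻³ = 1078 kg/d removed.
Biomass synthesised: P_X = Y_obs × 1078 = 251.3 kg VSS/d.
Carbonaceous O₂ demand = substrate oxidised − cell-mass equivalent = 1078 − 1.42 × 251.3 = 721.3 kg O₂/d.

R_O ≈ 721 kg O₂/d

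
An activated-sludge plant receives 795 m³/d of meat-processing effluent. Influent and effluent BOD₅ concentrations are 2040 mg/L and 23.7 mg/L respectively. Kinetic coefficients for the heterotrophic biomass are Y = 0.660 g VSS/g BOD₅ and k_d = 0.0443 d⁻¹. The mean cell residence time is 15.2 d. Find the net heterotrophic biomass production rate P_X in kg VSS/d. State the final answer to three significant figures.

Observed yield with endogenous decay: Y_obs = Y / (1 + k_d·θ_c) = 0.660 / (1 + 0.0443 × 15.2) = 0.660 / 1.673 = 0.3944 g VSS/g BOD₅.
Substrate removed = Q·(S₀ − S) = 795 m³/d × (2040 − 23.7) g/m³ = 1.6×10^6 g/d = 1603 kg/d.
Biomass produced: P_X = Y_obs·Q·ΔS = 0.3944 × 1603 ≈ 632.2 kg VSS/d.

P_X ≈ 632 kg VSS/d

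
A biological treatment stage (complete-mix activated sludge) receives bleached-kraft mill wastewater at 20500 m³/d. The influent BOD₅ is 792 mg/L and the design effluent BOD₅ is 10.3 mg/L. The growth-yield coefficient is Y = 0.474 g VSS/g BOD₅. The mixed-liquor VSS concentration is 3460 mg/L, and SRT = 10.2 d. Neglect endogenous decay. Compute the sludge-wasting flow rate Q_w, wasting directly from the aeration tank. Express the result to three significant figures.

Q_w ≈ 2200 m³/d

With k_d = 0 the design equation reduces to V = Y Q (S₀−S) θ_c / X = 0.474 × 20500 × (792 − 10.3) × 10.2 / 3460 = 22392 m³.
Wasting from the aeration tank: Q_w = V / θ_c = 22392 / 10.2 = 2195 m³/d.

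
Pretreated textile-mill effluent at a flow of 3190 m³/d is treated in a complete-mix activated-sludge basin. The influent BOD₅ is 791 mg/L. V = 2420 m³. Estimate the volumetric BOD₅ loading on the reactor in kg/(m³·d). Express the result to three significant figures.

Applied BOD₅ load per unit volume = Q·S₀/V = (3190 × 791/1000)/2420 = 1.043 kg BOD₅·m⁻³·d⁻¹.

L_v ≈ 1.04 kg BOD₅/(m³·d)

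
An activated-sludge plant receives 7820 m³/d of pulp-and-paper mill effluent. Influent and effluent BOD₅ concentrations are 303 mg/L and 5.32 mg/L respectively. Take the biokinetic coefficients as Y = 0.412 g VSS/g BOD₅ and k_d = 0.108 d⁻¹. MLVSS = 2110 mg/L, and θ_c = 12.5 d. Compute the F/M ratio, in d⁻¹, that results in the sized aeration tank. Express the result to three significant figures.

From the SRT design equation V = Y Q (S₀−S) θ_c / [X (1 + k_d θ_c)] = 0.412 × 7820 × (303 − 5.32) × 12.5 / [2110 × (1 + 0.108 × 12.5)] = 1.2×10^7 / 4958 = 2418 m³.
F/M = applied load / biomass = Q·S₀/(V·X) = 7820 × 303 / (2418 × 2110) = 0.4645 d⁻¹.

F/M ≈ 0.464 d⁻¹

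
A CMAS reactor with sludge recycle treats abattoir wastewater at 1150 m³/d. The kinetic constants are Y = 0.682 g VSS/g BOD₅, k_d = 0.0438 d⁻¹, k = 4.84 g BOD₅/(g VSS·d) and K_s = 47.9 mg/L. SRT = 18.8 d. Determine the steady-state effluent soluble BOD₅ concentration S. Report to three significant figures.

Effluent substrate depends only on kinetics and SRT: S = K_s(1 + k_d θ_c) / [θ_c(Yk − k_d) − 1] = 47.9 × (1 + 0.0438 × 18.8) / [18.8 × (0.682 × 4.84 − 0.0438) − 1] = 87.34 / 60.23 = 1.450 mg/L.

S ≈ 1.45 mg/L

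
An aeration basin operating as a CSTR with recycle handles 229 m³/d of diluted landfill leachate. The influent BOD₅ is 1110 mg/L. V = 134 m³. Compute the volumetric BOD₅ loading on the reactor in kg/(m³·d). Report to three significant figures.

Applied BOD₅ load per unit volume = Q·S₀/V = (229 × 1110/1000)/134.0 = 1.897 kg BOD₅·m⁻³·d⁻¹.

L_v ≈ 1.90 kg BOD₅/(m³·d)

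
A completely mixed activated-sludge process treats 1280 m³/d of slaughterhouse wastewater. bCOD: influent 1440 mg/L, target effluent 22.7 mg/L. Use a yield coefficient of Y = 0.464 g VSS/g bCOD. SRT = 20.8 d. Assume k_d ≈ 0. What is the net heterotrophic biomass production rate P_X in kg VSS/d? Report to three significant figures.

P_X ≈ 842 kg VSS/d

No decay correction is needed, so Y_obs = Y = 0.464.
Q·(S₀ − S) = 1280 × (1440 − 22.7) × 10⁻³ = 1814 kg/d removed.
Net biomass production P_X = Y_obs × Q·(S₀ − S) = 0.4640 × 1814 = 841.8 kg VSS/d.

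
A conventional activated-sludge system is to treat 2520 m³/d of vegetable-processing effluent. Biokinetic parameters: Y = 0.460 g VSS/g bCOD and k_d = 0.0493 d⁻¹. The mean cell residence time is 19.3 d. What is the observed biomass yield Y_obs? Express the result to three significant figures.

The observed yield is Y_obs = Y/(1 + k_d·θ_c) = 0.460 / (1 + 0.0493 × 19.3) = 0.460 / 1.951 = 0.2357 g VSS per g bCOD removed.

Y_obs ≈ 0.236 g VSS/g bCOD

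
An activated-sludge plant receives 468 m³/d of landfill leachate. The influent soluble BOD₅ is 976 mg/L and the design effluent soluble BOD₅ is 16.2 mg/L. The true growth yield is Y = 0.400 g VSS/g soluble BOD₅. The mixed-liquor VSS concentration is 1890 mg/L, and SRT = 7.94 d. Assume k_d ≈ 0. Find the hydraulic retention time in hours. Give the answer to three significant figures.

V·X = Y·Q·ΔS·θ_c gives V = 0.400 × 468 × (976 − 16.2) × 7.94 / 1890 = 754.8 m³.
Hydraulic retention time τ = V/Q = 754.8 / 468 = 1.613 d = 38.71 h.

τ ≈ 38.7 h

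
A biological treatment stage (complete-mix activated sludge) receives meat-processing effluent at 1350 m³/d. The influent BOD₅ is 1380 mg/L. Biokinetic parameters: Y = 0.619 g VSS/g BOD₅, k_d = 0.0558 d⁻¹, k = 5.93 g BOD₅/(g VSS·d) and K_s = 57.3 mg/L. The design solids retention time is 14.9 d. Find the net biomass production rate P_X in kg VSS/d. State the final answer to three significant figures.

P_X ≈ 629 kg VSS/d

Effluent substrate depends only on kinetics and SRT: S = K_s(1 + k_d θ_c) / [θ_c(Yk − k_d) − 1] = 57.3 × (1 + 0.0558 × 14.9) / [14.9 × (0.619 × 5.93 − 0.0558) − 1] = 104.9 / 52.86 = 1.985 mg/L.
Observed yield with endogenous decay: Y_obs = Y / (1 + k_d·θ_c) = 0.619 / (1 + 0.0558 × 14.9) = 0.619 / 1.831 = 0.3380 g VSS/g BOD₅.
Mass of BOD₅ removed per day: Q(S₀ − S) = 1350 × 1378 g/m³ = 1860 kg/d.
Net biomass production P_X = Y_obs × Q·(S₀ − S) = 0.3380 × 1860 = 628.8 kg VSS/d.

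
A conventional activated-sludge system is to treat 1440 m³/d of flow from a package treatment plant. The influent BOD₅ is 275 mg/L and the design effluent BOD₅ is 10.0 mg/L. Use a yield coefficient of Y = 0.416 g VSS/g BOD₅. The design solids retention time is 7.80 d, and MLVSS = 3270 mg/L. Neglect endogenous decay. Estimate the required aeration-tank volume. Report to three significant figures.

With k_d = 0 the design equation reduces to V = Y Q (S₀−S) θ_c / X = 0.416 × 1440 × (275 − 10.0) × 7.80 / 3270 = 378.7 m³.

V ≈ 379 m³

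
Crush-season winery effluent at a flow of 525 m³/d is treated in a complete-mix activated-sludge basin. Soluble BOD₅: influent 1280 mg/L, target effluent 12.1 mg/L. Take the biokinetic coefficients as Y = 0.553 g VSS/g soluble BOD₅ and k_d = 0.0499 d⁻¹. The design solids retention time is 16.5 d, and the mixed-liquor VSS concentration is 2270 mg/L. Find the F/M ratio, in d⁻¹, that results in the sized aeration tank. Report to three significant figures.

F/M ≈ 0.202 d⁻¹

Steady-state biomass mass balance: V·X·(1 + k_d·θ_c) = Y·Q·(S₀ − S)·θ_c, so V = 0.553 × 525 × (1280 − 12.1) × 16.5 / [2270 × (1 + 0.0499 × 16.5)] = 6.07×10^6 / 4139 = 1467 m³.
Food-to-microorganism ratio F/M = Q S₀ / (V X) = 525 × 1280 / (1467 × 2270) = 0.2017 d⁻¹.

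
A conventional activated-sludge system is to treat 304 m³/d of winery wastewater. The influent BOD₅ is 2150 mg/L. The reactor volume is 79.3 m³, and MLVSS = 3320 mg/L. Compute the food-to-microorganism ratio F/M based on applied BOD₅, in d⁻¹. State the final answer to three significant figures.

F/M = Q·S₀ / (V·X) = 304 × 2150 / (79.30 × 3320) = 2.483 g BOD₅·(g VSS·d)⁻¹.

F/M ≈ 2.48 d⁻¹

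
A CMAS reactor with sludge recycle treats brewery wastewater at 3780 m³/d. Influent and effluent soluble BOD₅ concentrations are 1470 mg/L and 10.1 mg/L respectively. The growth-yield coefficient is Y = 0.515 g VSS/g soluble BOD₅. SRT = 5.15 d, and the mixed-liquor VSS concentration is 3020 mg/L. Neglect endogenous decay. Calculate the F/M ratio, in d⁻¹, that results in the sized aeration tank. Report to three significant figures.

F/M ≈ 0.380 d⁻¹

V·X = Y·Q·ΔS·θ_c gives V = 0.515 × 3780 × (1470 − 10.1) × 5.15 / 3020 = 4846 m³.
F/M = applied load / biomass = Q·S₀/(V·X) = 3780 × 1470 / (4846 × 3020) = 0.3796 d⁻¹.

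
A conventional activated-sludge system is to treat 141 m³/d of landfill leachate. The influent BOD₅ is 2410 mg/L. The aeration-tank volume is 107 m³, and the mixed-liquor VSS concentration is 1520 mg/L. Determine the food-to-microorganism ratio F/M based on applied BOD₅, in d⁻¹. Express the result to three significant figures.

F/M = applied load / biomass = Q·S₀/(V·X) = 141 × 2410 / (107.0 × 1520) = 2.089 d⁻¹.

F/M ≈ 2.09 d⁻¹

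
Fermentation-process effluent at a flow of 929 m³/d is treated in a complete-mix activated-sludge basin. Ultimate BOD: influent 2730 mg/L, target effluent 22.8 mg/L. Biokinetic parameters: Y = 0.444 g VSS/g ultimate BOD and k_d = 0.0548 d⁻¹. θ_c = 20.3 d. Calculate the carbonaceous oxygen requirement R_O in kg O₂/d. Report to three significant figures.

R_O ≈ 1760 kg O₂/d

The observed yield is Y_obs = Y/(1 + k_d·θ_c) = 0.444 / (1 + 0.0548 × 20.3) = 0.444 / 2.112 = 0.2102 g VSS per g ultimate BOD removed.
Substrate removed = Q·(S₀ − S) = 929 m³/d × (2730 − 22.8) g/m³ = 2.51×10^6 g/d = 2515 kg/d.
Biomass synthesised: P_X = Y_obs × 2515 = 528.6 kg VSS/d.
Carbonaceous O₂ demand = substrate oxidised − cell-mass equivalent = 2515 − 1.42 × 528.6 = 1764 kg O₂/d.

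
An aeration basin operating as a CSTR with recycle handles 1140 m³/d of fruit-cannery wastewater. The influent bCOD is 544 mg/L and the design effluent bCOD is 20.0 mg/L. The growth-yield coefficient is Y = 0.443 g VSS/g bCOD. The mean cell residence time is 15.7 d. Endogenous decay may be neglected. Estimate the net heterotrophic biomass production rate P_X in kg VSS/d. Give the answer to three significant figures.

Since k_d ≈ 0, Y_obs = Y = 0.443 g VSS/g bCOD.
ΔS = 544 − 20.0 = 524.0 mg/L, so the substrate removal rate is 1140 × 524.0/1000 = 597.4 kg bCOD/d.
Net biomass production P_X = Y_obs × Q·(S₀ − S) = 0.4430 × 597.4 = 264.6 kg VSS/d.

P_X ≈ 265 kg VSS/d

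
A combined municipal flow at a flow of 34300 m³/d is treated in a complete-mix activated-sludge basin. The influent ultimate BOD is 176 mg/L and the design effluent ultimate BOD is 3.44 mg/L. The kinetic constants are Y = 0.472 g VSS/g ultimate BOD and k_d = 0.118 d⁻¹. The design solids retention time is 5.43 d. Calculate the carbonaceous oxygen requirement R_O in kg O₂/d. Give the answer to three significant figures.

R_O ≈ 3500 kg O₂/d

Observed yield with endogenous decay: Y_obs = Y / (1 + k_d·θ_c) = 0.472 / (1 + 0.118 × 5.43) = 0.472 / 1.641 = 0.2877 g VSS/g ultimate BOD.
Mass of ultimate BOD removed per day: Q(S₀ − S) = 34300 × 172.6 g/m³ = 5919 kg/d.
Net sludge production P_X = 0.2877 × 5919 = 1703 kg VSS/d.
R_O = Q·ΔS − 1.42 P_X = 5919 − 2418 = 3501 kg O₂/d.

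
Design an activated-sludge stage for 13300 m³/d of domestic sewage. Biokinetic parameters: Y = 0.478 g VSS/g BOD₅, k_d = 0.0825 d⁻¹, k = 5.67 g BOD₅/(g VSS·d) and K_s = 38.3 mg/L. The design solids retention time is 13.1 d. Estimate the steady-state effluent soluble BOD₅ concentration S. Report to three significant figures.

Effluent substrate depends only on kinetics and SRT: S = K_s(1 + k_d θ_c) / [θ_c(Yk − k_d) − 1] = 38.3 × (1 + 0.0825 × 13.1) / [13.1 × (0.478 × 5.67 − 0.0825) − 1] = 79.69 / 33.42 = 2.384 mg/L.

S ≈ 2.38 mg/L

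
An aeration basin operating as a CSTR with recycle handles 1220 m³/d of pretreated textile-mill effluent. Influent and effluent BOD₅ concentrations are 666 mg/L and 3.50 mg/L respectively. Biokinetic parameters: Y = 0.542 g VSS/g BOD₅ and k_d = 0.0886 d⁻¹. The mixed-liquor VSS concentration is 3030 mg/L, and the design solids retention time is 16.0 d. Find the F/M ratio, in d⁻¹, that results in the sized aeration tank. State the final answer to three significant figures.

From the SRT design equation V = Y Q (S₀−S) θ_c / [X (1 + k_d θ_c)] = 0.542 × 1220 × (666 − 3.50) × 16.0 / [3030 × (1 + 0.0886 × 16.0)] = 7.01×10^6 / 7325 = 956.8 m³.
F/M = Q·S₀ / (V·X) = 1220 × 666 / (956.8 × 3030) = 0.2803 g BOD₅·(g VSS·d)⁻¹.

F/M ≈ 0.280 d⁻¹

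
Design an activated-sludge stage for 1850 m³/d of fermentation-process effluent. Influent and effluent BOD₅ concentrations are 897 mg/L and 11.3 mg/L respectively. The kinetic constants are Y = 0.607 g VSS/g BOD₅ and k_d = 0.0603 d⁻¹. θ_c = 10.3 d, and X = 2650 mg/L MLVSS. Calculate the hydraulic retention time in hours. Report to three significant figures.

τ ≈ 30.9 h

Steady-state biomass mass balance: V·X·(1 + k_d·θ_c) = Y·Q·(S₀ − S)·θ_c, so V = 0.607 × 1850 × (897 − 11.3) × 10.3 / [2650 × (1 + 0.0603 × 10.3)] = 1.02×10^7 / 4296 = 2385 m³.
Hydraulic retention time τ = V/Q = 2385 / 1850 = 1.289 d = 30.94 h.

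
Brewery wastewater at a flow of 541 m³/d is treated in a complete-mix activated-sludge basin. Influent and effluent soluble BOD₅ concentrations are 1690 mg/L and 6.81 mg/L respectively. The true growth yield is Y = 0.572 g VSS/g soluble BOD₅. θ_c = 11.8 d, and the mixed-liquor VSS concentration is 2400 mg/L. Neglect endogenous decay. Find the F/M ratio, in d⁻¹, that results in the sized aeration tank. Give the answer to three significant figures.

V·X = Y·Q·ΔS·θ_c gives V = 0.572 × 541 × (1690 − 6.81) × 11.8 / 2400 = 2561 m³.
F/M = applied load / biomass = Q·S₀/(V·X) = 541 × 1690 / (2561 × 2400) = 0.1488 d⁻¹.

F/M ≈ 0.149 d⁻¹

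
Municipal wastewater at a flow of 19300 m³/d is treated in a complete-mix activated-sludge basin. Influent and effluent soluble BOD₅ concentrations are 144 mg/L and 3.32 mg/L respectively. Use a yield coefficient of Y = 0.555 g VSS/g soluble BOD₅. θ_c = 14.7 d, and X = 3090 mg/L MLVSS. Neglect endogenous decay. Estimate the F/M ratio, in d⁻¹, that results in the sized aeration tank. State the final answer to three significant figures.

F/M ≈ 0.125 d⁻¹

Biomass mass balance (decay neglected): V·X = Y·Q·(S₀ − S)·θ_c, so V = 0.555 × 19300 × (144 − 3.32) × 14.7 / 3090 = 7169 m³.
F/M = Q·S₀ / (V·X) = 19300 × 144 / (7169 × 3090) = 0.1255 g soluble BOD₅·(g VSS·d)⁻¹.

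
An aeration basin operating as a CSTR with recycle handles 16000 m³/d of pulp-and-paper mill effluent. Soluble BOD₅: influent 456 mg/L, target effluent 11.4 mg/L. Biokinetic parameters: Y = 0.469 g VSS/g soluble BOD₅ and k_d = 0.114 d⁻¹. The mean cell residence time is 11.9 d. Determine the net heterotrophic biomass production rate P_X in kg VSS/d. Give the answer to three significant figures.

P_X ≈ 1420 kg VSS/d

Correct the yield for decay: Y_obs = Y/(1 + k_d θ_c) = 0.469 / (1 + 0.114 × 11.9) = 0.469 / 2.357 = 0.1990.
Mass of soluble BOD₅ removed per day: Q(S₀ − S) = 16000 × 444.6 g/m³ = 7114 kg/d.
P_X = Y_obs · Q(S₀ − S) = 0.1990 × 7114 = 1416 kg VSS/d.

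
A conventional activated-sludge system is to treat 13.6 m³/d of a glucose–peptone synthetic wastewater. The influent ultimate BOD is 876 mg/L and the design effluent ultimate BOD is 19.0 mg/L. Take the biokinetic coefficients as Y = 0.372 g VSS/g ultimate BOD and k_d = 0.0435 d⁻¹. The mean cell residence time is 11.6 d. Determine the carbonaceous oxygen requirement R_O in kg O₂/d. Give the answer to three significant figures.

Correct the yield for decay: Y_obs = Y/(1 + k_d θ_c) = 0.372 / (1 + 0.0435 × 11.6) = 0.372 / 1.505 = 0.2472.
Mass of ultimate BOD removed per day: Q(S₀ − S) = 13.6 × 857.0 g/m³ = 11.66 kg/d.
P_X = Y_obs·Q·(S₀ − S) = 0.2472 × 11.66 = 2.882 kg VSS/d.
Carbonaceous O₂ demand = substrate oxidised − cell-mass equivalent = 11.66 − 1.42 × 2.882 = 7.563 kg O₂/d.

R_O ≈ 7.56 kg O₂/d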